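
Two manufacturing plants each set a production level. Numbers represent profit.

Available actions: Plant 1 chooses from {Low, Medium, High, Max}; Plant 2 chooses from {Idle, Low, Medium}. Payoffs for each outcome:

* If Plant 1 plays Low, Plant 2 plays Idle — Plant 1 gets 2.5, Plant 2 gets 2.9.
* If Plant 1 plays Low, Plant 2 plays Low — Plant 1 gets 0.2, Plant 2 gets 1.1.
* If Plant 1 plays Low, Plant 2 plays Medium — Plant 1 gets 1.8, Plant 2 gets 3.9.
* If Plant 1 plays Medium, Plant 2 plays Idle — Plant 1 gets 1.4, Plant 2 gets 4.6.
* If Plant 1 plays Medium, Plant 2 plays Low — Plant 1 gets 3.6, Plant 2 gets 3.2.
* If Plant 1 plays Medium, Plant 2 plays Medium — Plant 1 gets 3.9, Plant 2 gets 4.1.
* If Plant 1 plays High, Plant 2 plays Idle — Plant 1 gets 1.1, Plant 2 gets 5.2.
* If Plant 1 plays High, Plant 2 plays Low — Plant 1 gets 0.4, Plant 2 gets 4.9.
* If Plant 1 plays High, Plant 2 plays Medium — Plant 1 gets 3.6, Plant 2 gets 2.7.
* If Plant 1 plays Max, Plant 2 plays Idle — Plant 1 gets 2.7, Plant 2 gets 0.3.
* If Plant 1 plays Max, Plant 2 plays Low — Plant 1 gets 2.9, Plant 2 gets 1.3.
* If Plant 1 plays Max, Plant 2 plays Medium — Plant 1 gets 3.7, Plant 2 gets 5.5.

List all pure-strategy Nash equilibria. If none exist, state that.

none

Plant 1 against Idle: payoffs 2.5, 1.4, 1.1, 2.7 → best response Max.
Plant 1 against Low: payoffs 0.2, 3.6, 0.4, 2.9 → best response Medium.
Plant 1 against Medium: payoffs 1.8, 3.9, 3.6, 3.7 → best response Medium.
Plant 2 against Low: payoffs 2.9, 1.1, 3.9 → best response Medium.
Plant 2 against Medium: payoffs 4.6, 3.2, 4.1 → best response Idle.
Plant 2 against High: payoffs 5.2, 4.9, 2.7 → best response Idle.
Plant 2 against Max: payoffs 0.3, 1.3, 5.5 → best response Medium.
No profile is a mutual best response for all players.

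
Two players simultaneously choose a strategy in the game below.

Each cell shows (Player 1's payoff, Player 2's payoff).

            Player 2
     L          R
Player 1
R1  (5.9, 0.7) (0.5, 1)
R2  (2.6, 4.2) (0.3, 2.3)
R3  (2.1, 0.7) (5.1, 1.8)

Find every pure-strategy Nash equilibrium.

The unique pure-strategy Nash equilibrium is (R3, R).

(R1, L): Player 2 can switch to R (0.7 → 1). Not NE.
(R1, R): Player 1 can switch to R3 (0.5 → 5.1). Not NE.
(R2, L): Player 1 can switch to R1 (2.6 → 5.9). Not NE.
(R2, R): Player 1 can switch to R1 (0.3 → 0.5). Not NE.
(R3, L): Player 1 can switch to R1 (2.1 → 5.9). Not NE.
(R3, R): Player 1 gets 5.1, best alternative 0.5; Player 2 gets 1.8, best alternative 0.7. No profitable deviation — NE.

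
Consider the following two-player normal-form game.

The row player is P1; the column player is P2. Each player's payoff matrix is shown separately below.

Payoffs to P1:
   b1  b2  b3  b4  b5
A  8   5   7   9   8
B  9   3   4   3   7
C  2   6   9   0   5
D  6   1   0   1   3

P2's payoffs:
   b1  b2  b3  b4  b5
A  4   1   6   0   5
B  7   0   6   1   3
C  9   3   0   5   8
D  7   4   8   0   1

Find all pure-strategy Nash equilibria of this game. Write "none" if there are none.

P1 against b1: payoffs 8, 9, 2, 6 → best response B.
P1 against b2: payoffs 5, 3, 6, 1 → best response C.
P1 against b3: payoffs 7, 4, 9, 0 → best response C.
P1 against b4: payoffs 9, 3, 0, 1 → best response A.
P1 against b5: payoffs 8, 7, 5, 3 → best response A.
P2 against A: payoffs 4, 1, 6, 0, 5 → best response b3.
P2 against B: payoffs 7, 0, 6, 1, 3 → best response b1.
P2 against C: payoffs 9, 3, 0, 5, 8 → best response b1.
P2 against D: payoffs 7, 4, 8, 0, 1 → best response b3.
Mutual best responses: (B, b1).

The unique pure-strategy Nash equilibrium is (B, b1).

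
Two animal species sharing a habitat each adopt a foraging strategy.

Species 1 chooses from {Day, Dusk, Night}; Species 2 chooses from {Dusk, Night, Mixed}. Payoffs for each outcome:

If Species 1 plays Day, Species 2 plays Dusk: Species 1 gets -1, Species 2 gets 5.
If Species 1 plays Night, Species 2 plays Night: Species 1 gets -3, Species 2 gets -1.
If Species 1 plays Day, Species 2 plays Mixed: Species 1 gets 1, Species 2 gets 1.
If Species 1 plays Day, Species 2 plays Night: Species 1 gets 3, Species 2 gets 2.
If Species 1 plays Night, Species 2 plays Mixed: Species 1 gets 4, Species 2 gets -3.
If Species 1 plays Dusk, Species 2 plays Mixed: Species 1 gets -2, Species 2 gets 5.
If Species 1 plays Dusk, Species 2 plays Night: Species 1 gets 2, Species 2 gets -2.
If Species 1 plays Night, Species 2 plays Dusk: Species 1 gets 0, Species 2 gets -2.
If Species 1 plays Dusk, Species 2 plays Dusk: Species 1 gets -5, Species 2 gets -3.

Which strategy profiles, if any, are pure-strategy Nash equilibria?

There is no pure-strategy Nash equilibrium.

Mark each player's best response to every combination of opponents' strategies; a profile where every player is best-responding is a pure Nash equilibrium.
Species 1 against Dusk: payoffs -1, -5, 0 → best response Night.
Species 1 against Night: payoffs 3, 2, -3 → best response Day.
Species 1 against Mixed: payoffs 1, -2, 4 → best response Night.
Species 2 against Day: payoffs 5, 2, 1 → best response Dusk.
Species 2 against Dusk: payoffs -3, -2, 5 → best response Mixed.
Species 2 against Night: payoffs -2, -1, -3 → best response Night.
No profile is a mutual best response for all players.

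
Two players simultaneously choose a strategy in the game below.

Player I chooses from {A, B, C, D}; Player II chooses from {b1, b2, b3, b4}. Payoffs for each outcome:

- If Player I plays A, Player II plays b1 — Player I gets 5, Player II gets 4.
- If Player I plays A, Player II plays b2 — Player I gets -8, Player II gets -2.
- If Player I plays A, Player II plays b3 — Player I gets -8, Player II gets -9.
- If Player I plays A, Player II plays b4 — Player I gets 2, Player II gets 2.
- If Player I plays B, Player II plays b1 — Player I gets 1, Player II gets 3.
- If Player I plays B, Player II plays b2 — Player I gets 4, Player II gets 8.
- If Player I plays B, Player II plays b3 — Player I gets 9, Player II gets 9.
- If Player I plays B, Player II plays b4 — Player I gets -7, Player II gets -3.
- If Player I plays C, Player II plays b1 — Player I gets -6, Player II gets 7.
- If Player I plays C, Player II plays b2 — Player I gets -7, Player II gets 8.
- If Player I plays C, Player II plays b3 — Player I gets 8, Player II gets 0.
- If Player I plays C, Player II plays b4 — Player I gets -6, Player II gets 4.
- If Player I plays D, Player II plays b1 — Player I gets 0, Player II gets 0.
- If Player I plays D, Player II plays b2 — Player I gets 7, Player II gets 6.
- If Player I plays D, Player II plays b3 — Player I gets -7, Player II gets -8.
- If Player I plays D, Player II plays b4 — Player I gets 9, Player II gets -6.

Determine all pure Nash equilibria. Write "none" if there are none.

Pure-strategy Nash equilibria: (A, b1) and (B, b3) and (D, b2)

Player I against b1: payoffs 5, 1, -6, 0 → best response A.
Player I against b2: payoffs -8, 4, -7, 7 → best response D.
Player I against b3: payoffs -8, 9, 8, -7 → best response B.
Player I against b4: payoffs 2, -7, -6, 9 → best response D.
Player II against A: payoffs 4, -2, -9, 2 → best response b1.
Player II against B: payoffs 3, 8, 9, -3 → best response b3.
Player II against C: payoffs 7, 8, 0, 4 → best response b2.
Player II against D: payoffs 0, 6, -8, -6 → best response b2.
Mutual best responses: (A, b1); (B, b3); (D, b2).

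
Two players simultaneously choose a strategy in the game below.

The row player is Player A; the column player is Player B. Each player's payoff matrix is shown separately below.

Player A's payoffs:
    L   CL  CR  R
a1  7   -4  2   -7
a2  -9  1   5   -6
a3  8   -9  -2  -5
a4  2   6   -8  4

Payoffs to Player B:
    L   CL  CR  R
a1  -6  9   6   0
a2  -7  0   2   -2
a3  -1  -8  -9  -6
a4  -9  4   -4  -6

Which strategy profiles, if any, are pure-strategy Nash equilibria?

Mark each player's best response to every combination of opponents' strategies; a profile where every player is best-responding is a pure Nash equilibrium.
Player A against L: payoffs 7, -9, 8, 2 → best response a3.
Player A against CL: payoffs -4, 1, -9, 6 → best response a4.
Player A against CR: payoffs 2, 5, -2, -8 → best response a2.
Player A against R: payoffs -7, -6, -5, 4 → best response a4.
Player B against a1: payoffs -6, 9, 6, 0 → best response CL.
Player B against a2: payoffs -7, 0, 2, -2 → best response CR.
Player B against a3: payoffs -1, -8, -9, -6 → best response L.
Player B against a4: payoffs -9, 4, -4, -6 → best response CL.
Mutual best responses: (a2, CR); (a3, L); (a4, CL).

The pure Nash equilibria are (a2, CR), (a3, L), (a4, CL).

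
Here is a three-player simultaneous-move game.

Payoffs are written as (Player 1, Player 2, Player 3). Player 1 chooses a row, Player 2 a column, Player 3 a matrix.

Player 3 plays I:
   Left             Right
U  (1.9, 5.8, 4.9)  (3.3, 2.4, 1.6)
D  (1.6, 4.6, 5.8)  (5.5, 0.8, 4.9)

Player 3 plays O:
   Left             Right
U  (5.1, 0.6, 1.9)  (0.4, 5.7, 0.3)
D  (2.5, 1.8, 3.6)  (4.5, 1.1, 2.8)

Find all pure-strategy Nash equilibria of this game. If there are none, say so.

(U, Left, I)

Player 1 against (Left, I): payoffs 1.9, 1.6 → best response U.
Player 1 against (Left, O): payoffs 5.1, 2.5 → best response U.
Player 1 against (Right, I): payoffs 3.3, 5.5 → best response D.
Player 1 against (Right, O): payoffs 0.4, 4.5 → best response D.
Player 2 against (U, I): payoffs 5.8, 2.4 → best response Left.
Player 2 against (U, O): payoffs 0.6, 5.7 → best response Right.
Player 2 against (D, I): payoffs 4.6, 0.8 → best response Left.
Player 2 against (D, O): payoffs 1.8, 1.1 → best response Left.
Player 3 against (U, Left): payoffs 4.9, 1.9 → best response I.
Player 3 against (U, Right): payoffs 1.6, 0.3 → best response I.
Player 3 against (D, Left): payoffs 5.8, 3.6 → best response I.
Player 3 against (D, Right): payoffs 4.9, 2.8 → best response I.
Mutual best responses: (U, Left, I).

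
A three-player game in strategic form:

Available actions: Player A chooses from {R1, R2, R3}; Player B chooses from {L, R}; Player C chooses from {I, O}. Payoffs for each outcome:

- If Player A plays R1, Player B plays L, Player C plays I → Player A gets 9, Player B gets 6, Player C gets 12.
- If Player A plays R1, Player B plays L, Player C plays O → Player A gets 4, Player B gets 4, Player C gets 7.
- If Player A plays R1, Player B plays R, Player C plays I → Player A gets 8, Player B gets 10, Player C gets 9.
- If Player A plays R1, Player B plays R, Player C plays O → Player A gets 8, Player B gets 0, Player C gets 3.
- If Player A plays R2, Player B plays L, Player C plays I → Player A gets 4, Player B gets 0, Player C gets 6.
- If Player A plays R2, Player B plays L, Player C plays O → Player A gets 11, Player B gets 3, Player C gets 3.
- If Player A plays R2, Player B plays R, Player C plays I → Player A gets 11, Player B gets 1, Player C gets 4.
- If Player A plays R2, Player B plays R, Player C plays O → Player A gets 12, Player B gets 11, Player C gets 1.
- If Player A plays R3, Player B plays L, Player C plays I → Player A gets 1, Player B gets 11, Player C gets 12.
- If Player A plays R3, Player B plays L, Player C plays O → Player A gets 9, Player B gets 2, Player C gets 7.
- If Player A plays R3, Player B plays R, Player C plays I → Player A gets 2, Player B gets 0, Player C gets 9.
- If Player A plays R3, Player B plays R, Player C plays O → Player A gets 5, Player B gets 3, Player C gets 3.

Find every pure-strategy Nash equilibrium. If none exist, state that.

Player A against (L, I): payoffs 9, 4, 1 → best response R1.
Player A against (L, O): payoffs 4, 11, 9 → best response R2.
Player A against (R, I): payoffs 8, 11, 2 → best response R2.
Player A against (R, O): payoffs 8, 12, 5 → best response R2.
Player B against (R1, I): payoffs 6, 10 → best response R.
Player B against (R1, O): payoffs 4, 0 → best response L.
Player B against (R2, I): payoffs 0, 1 → best response R.
Player B against (R2, O): payoffs 3, 11 → best response R.
Player B against (R3, I): payoffs 11, 0 → best response L.
Player B against (R3, O): payoffs 2, 3 → best response R.
Player C against (R1, L): payoffs 12, 7 → best response I.
Player C against (R1, R): payoffs 9, 3 → best response I.
Player C against (R2, L): payoffs 6, 3 → best response I.
Player C against (R2, R): payoffs 4, 1 → best response I.
Player C against (R3, L): payoffs 12, 7 → best response I.
Player C against (R3, R): payoffs 9, 3 → best response I.
Mutual best responses: (R2, R, I).

(R2, R, I)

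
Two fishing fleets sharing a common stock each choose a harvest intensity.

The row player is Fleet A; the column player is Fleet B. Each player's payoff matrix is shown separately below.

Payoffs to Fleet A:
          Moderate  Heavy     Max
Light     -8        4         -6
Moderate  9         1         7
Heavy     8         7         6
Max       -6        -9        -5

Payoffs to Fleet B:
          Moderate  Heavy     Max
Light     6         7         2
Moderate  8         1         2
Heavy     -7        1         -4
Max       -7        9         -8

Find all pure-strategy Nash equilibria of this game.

Fleet A against Moderate: payoffs -8, 9, 8, -6 → best response Moderate.
Fleet A against Heavy: payoffs 4, 1, 7, -9 → best response Heavy.
Fleet A against Max: payoffs -6, 7, 6, -5 → best response Moderate.
Fleet B against Light: payoffs 6, 7, 2 → best response Heavy.
Fleet B against Moderate: payoffs 8, 1, 2 → best response Moderate.
Fleet B against Heavy: payoffs -7, 1, -4 → best response Heavy.
Fleet B against Max: payoffs -7, 9, -8 → best response Heavy.
Mutual best responses: (Moderate, Moderate); (Heavy, Heavy).

The pure Nash equilibria are (Moderate, Moderate); (Heavy, Heavy).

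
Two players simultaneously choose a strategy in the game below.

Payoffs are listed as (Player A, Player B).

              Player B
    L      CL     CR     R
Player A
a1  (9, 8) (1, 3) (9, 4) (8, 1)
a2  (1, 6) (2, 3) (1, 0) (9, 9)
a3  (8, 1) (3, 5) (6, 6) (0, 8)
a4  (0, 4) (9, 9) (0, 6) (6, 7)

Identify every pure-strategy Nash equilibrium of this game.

(a1, L), (a2, R), (a4, CL)

(a1, L): Player A gets 9, best alternative 8; Player B gets 8, best alternative 4. No profitable deviation — NE.
(a1, CL): Player A can switch to a2 (1 → 2). Not NE.
(a1, CR): Player B can switch to L (4 → 8). Not NE.
(a1, R): Player A can switch to a2 (8 → 9). Not NE.
(a2, L): Player A can switch to a1 (1 → 9). Not NE.
(a2, CL): Player A can switch to a3 (2 → 3). Not NE.
(a2, CR): Player A can switch to a1 (1 → 9). Not NE.
(a2, R): Player A gets 9, best alternative 8; Player B gets 9, best alternative 6. No profitable deviation — NE.
(a4, CL): Player A gets 9, best alternative 3; Player B gets 9, best alternative 7. No profitable deviation — NE.
(The remaining 7 profiles each have a profitable deviation by the same check.)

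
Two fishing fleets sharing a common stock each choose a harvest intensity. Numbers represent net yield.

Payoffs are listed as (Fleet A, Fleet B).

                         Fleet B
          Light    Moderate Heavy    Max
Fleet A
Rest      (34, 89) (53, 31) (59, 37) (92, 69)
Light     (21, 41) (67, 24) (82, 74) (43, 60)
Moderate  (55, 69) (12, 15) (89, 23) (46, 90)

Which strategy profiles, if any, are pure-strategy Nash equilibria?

No pure-strategy Nash equilibrium.

(Rest, Light): Fleet A can switch to Moderate (34 → 55). Not NE.
(Rest, Moderate): Fleet A can switch to Light (53 → 67). Not NE.
(Rest, Heavy): Fleet A can switch to Light (59 → 82). Not NE.
(Rest, Max): Fleet B can switch to Light (69 → 89). Not NE.
(Light, Light): Fleet A can switch to Rest (21 → 34). Not NE.
(Light, Moderate): Fleet B can switch to Light (24 → 41). Not NE.
(Light, Heavy): Fleet A can switch to Moderate (82 → 89). Not NE.
(Light, Max): Fleet A can switch to Rest (43 → 92). Not NE.
(The remaining 4 profiles each have a profitable deviation by the same check.)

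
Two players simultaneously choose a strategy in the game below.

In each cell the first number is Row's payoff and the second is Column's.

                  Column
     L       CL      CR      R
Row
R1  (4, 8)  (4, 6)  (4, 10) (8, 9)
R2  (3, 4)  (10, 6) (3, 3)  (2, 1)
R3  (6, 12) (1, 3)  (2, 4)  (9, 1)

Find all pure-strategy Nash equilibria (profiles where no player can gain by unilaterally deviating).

The pure Nash equilibria are (R1, CR), (R2, CL), (R3, L).

For each player, find the best response to each opponent profile; mutual best responses are the pure NE.
Row against L: payoffs 4, 3, 6 → best response R3.
Row against CL: payoffs 4, 10, 1 → best response R2.
Row against CR: payoffs 4, 3, 2 → best response R1.
Row against R: payoffs 8, 2, 9 → best response R3.
Column against R1: payoffs 8, 6, 10, 9 → best response CR.
Column against R2: payoffs 4, 6, 3, 1 → best response CL.
Column against R3: payoffs 12, 3, 4, 1 → best response L.
Mutual best responses: (R1, CR); (R2, CL); (R3, L).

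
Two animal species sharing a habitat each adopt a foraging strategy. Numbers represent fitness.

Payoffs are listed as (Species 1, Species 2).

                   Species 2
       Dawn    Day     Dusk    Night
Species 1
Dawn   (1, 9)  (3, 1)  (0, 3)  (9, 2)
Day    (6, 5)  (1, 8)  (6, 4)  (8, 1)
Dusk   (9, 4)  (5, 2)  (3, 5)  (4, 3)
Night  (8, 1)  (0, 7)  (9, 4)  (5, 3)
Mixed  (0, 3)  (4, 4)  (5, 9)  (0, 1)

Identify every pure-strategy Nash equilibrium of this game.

(Dawn, Dawn): Species 1 can switch to Day (1 → 6). Not NE.
(Dawn, Day): Species 1 can switch to Dusk (3 → 5). Not NE.
(Dawn, Dusk): Species 1 can switch to Day (0 → 6). Not NE.
(Dawn, Night): Species 2 can switch to Dawn (2 → 9). Not NE.
(Day, Dawn): Species 1 can switch to Dusk (6 → 9). Not NE.
(Day, Day): Species 1 can switch to Dawn (1 → 3). Not NE.
(Day, Dusk): Species 1 can switch to Night (6 → 9). Not NE.
(Day, Night): Species 1 can switch to Dawn (8 → 9). Not NE.
(Dusk, Dawn): Species 2 can switch to Dusk (4 → 5). Not NE.
(Dusk, Day): Species 2 can switch to Dawn (2 → 4). Not NE.
(Dusk, Dusk): Species 1 can switch to Day (3 → 6). Not NE.
(Dusk, Night): Species 1 can switch to Dawn (4 → 9). Not NE.
(The remaining 8 profiles each have a profitable deviation by the same check.)

No pure-strategy Nash equilibrium.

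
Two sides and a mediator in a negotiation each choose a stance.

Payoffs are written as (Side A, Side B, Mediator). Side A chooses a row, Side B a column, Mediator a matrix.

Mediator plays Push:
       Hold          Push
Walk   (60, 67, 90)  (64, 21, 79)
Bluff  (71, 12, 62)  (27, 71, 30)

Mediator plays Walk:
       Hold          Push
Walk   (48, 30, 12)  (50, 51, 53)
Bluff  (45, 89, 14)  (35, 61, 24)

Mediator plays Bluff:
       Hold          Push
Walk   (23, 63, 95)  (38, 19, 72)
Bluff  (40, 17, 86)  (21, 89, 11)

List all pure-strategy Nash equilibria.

For each player, find the best response to each opponent profile; mutual best responses are the pure NE.
Side A against (Hold, Push): payoffs 60, 71 → best response Bluff.
Side A against (Hold, Walk): payoffs 48, 45 → best response Walk.
Side A against (Hold, Bluff): payoffs 23, 40 → best response Bluff.
Side A against (Push, Push): payoffs 64, 27 → best response Walk.
Side A against (Push, Walk): payoffs 50, 35 → best response Walk.
Side A against (Push, Bluff): payoffs 38, 21 → best response Walk.
Side B against (Walk, Push): payoffs 67, 21 → best response Hold.
Side B against (Walk, Walk): payoffs 30, 51 → best response Push.
Side B against (Walk, Bluff): payoffs 63, 19 → best response Hold.
Side B against (Bluff, Push): payoffs 12, 71 → best response Push.
Side B against (Bluff, Walk): payoffs 89, 61 → best response Hold.
Side B against (Bluff, Bluff): payoffs 17, 89 → best response Push.
Mediator against (Walk, Hold): payoffs 90, 12, 95 → best response Bluff.
Mediator against (Walk, Push): payoffs 79, 53, 72 → best response Push.
Mediator against (Bluff, Hold): payoffs 62, 14, 86 → best response Bluff.
Mediator against (Bluff, Push): payoffs 30, 24, 11 → best response Push.
No profile is a mutual best response for all players.

none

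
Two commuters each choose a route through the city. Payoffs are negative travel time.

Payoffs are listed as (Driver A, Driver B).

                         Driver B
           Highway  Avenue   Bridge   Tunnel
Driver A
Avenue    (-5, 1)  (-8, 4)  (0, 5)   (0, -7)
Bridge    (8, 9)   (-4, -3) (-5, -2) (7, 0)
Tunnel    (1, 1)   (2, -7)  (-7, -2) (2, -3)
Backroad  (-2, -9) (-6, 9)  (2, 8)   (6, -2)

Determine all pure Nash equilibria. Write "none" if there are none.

Driver A against Highway: payoffs -5, 8, 1, -2 → best response Bridge.
Driver A against Avenue: payoffs -8, -4, 2, -6 → best response Tunnel.
Driver A against Bridge: payoffs 0, -5, -7, 2 → best response Backroad.
Driver A against Tunnel: payoffs 0, 7, 2, 6 → best response Bridge.
Driver B against Avenue: payoffs 1, 4, 5, -7 → best response Bridge.
Driver B against Bridge: payoffs 9, -3, -2, 0 → best response Highway.
Driver B against Tunnel: payoffs 1, -7, -2, -3 → best response Highway.
Driver B against Backroad: payoffs -9, 9, 8, -2 → best response Avenue.
Mutual best responses: (Bridge, Highway).

The unique pure-strategy Nash equilibrium is (Bridge, Highway).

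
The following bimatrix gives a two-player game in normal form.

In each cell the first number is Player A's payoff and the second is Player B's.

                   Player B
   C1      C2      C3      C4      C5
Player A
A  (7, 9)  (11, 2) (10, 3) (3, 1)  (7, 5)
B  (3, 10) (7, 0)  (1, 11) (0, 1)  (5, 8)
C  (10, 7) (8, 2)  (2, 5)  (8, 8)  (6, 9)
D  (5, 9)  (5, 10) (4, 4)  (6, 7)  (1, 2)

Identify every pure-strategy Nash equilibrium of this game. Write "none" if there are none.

none

Player A against C1: payoffs 7, 3, 10, 5 → best response C.
Player A against C2: payoffs 11, 7, 8, 5 → best response A.
Player A against C3: payoffs 10, 1, 2, 4 → best response A.
Player A against C4: payoffs 3, 0, 8, 6 → best response C.
Player A against C5: payoffs 7, 5, 6, 1 → best response A.
Player B against A: payoffs 9, 2, 3, 1, 5 → best response C1.
Player B against B: payoffs 10, 0, 11, 1, 8 → best response C3.
Player B against C: payoffs 7, 2, 5, 8, 9 → best response C5.
Player B against D: payoffs 9, 10, 4, 7, 2 → best response C2.
No profile is a mutual best response for all players.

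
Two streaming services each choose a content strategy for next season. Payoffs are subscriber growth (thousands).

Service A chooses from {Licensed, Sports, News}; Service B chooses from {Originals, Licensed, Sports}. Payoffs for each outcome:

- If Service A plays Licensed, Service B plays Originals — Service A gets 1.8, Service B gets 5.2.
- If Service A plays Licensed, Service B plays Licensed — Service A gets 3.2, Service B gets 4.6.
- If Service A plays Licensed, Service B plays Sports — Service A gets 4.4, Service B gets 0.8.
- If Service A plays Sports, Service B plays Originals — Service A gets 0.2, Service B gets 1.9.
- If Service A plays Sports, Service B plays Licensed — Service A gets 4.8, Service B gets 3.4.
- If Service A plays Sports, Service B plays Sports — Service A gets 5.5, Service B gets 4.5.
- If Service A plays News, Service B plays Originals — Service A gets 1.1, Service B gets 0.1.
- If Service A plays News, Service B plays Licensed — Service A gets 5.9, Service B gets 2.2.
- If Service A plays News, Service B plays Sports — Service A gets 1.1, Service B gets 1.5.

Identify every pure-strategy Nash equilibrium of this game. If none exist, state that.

The pure Nash equilibria are (Licensed, Originals) and (Sports, Sports) and (News, Licensed).

(Licensed, Originals): Service A gets 1.8, best alternative 1.1; Service B gets 5.2, best alternative 4.6. No profitable deviation — NE.
(Licensed, Licensed): Service A can switch to Sports (3.2 → 4.8). Not NE.
(Licensed, Sports): Service A can switch to Sports (4.4 → 5.5). Not NE.
(Sports, Originals): Service A can switch to Licensed (0.2 → 1.8). Not NE.
(Sports, Licensed): Service A can switch to News (4.8 → 5.9). Not NE.
(Sports, Sports): Service A gets 5.5, best alternative 4.4; Service B gets 4.5, best alternative 3.4. No profitable deviation — NE.
(News, Originals): Service A can switch to Licensed (1.1 → 1.8). Not NE.
(News, Licensed): Service A gets 5.9, best alternative 4.8; Service B gets 2.2, best alternative 1.5. No profitable deviation — NE.
(News, Sports): Service A can switch to Licensed (1.1 → 4.4). Not NE.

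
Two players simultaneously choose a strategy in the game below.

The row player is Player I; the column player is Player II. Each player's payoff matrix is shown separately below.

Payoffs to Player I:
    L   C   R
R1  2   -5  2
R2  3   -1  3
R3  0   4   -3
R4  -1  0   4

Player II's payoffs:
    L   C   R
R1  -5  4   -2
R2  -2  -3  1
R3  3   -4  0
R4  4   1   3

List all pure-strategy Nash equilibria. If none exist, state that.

none

Mark each player's best response to every combination of opponents' strategies; a profile where every player is best-responding is a pure Nash equilibrium.
Player I against L: payoffs 2, 3, 0, -1 → best response R2.
Player I against C: payoffs -5, -1, 4, 0 → best response R3.
Player I against R: payoffs 2, 3, -3, 4 → best response R4.
Player II against R1: payoffs -5, 4, -2 → best response C.
Player II against R2: payoffs -2, -3, 1 → best response R.
Player II against R3: payoffs 3, -4, 0 → best response L.
Player II against R4: payoffs 4, 1, 3 → best response L.
No profile is a mutual best response for all players.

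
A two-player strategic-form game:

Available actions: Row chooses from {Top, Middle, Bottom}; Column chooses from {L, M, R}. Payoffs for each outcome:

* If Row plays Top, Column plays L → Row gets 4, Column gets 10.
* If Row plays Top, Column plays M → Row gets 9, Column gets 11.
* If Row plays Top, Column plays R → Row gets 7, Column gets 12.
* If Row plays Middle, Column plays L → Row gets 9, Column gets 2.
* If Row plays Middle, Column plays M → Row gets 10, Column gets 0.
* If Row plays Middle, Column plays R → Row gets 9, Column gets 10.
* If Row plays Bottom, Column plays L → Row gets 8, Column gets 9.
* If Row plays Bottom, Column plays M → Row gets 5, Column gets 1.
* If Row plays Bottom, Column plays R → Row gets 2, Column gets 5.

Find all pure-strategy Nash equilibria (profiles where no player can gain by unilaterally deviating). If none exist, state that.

Pure NE: (Middle, R)

(Top, L): Row can switch to Middle (4 → 9). Not NE.
(Top, M): Row can switch to Middle (9 → 10). Not NE.
(Top, R): Row can switch to Middle (7 → 9). Not NE.
(Middle, L): Column can switch to R (2 → 10). Not NE.
(Middle, M): Column can switch to L (0 → 2). Not NE.
(Middle, R): Row gets 9, best alternative 7; Column gets 10, best alternative 2. No profitable deviation — NE.
(Bottom, L): Row can switch to Middle (8 → 9). Not NE.
(Bottom, M): Row can switch to Top (5 → 9). Not NE.
(Bottom, R): Row can switch to Top (2 → 7). Not NE.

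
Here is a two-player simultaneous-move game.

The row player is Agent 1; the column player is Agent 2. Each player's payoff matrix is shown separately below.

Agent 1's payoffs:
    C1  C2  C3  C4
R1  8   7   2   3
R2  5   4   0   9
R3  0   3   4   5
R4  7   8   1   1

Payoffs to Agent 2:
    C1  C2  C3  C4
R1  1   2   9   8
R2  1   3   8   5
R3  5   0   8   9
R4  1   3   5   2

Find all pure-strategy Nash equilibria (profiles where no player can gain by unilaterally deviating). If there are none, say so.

Agent 1 against C1: payoffs 8, 5, 0, 7 → best response R1.
Agent 1 against C2: payoffs 7, 4, 3, 8 → best response R4.
Agent 1 against C3: payoffs 2, 0, 4, 1 → best response R3.
Agent 1 against C4: payoffs 3, 9, 5, 1 → best response R2.
Agent 2 against R1: payoffs 1, 2, 9, 8 → best response C3.
Agent 2 against R2: payoffs 1, 3, 8, 5 → best response C3.
Agent 2 against R3: payoffs 5, 0, 8, 9 → best response C4.
Agent 2 against R4: payoffs 1, 3, 5, 2 → best response C3.
No profile is a mutual best response for all players.

There is no pure-strategy Nash equilibrium.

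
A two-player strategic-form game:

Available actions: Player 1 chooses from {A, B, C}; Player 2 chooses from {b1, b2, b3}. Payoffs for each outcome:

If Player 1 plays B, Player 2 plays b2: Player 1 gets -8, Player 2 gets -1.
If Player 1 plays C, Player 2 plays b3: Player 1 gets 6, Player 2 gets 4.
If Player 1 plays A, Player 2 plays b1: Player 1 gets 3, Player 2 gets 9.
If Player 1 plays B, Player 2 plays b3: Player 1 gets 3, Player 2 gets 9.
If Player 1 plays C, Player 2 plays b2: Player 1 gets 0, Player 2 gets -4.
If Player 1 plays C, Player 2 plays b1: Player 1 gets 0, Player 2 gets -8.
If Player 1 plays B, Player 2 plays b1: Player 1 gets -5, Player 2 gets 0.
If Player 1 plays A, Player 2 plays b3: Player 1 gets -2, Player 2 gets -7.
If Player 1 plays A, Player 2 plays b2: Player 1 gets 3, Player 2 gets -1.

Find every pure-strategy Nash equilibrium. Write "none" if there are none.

(A, b1), (C, b3)

Mark each player's best response to every combination of opponents' strategies; a profile where every player is best-responding is a pure Nash equilibrium.
Player 1 against b1: payoffs 3, -5, 0 → best response A.
Player 1 against b2: payoffs 3, -8, 0 → best response A.
Player 1 against b3: payoffs -2, 3, 6 → best response C.
Player 2 against A: payoffs 9, -1, -7 → best response b1.
Player 2 against B: payoffs 0, -1, 9 → best response b3.
Player 2 against C: payoffs -8, -4, 4 → best response b3.
Mutual best responses: (A, b1); (C, b3).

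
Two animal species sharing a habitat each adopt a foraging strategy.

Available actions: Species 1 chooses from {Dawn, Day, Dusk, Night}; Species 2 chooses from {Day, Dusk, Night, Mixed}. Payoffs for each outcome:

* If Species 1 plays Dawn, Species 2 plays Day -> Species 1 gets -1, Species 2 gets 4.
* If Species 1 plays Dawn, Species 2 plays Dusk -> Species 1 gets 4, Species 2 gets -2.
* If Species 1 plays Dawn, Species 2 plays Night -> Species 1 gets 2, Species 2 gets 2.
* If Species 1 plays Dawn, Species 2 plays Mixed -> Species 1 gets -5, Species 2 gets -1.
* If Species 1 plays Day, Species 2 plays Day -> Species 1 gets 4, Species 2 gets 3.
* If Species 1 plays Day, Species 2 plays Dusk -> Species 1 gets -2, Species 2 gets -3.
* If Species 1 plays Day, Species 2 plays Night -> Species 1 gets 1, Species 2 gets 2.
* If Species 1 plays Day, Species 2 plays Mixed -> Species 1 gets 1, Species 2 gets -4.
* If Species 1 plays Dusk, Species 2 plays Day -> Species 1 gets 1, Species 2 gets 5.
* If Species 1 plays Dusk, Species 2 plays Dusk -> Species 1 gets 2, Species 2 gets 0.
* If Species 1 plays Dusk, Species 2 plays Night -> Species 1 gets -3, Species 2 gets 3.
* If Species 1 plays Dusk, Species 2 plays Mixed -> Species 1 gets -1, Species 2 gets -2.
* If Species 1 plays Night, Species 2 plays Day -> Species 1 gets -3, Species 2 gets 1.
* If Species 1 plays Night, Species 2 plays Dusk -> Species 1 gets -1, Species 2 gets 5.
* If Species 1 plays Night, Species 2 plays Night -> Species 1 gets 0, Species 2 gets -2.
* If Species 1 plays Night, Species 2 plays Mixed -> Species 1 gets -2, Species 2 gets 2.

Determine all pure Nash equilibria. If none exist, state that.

(Dawn, Day): Species 1 can switch to Day (-1 → 4). Not NE.
(Dawn, Dusk): Species 2 can switch to Day (-2 → 4). Not NE.
(Dawn, Night): Species 2 can switch to Day (2 → 4). Not NE.
(Dawn, Mixed): Species 1 can switch to Day (-5 → 1). Not NE.
(Day, Day): Species 1 gets 4, best alternative 1; Species 2 gets 3, best alternative 2. No profitable deviation — NE.
(Day, Dusk): Species 1 can switch to Dawn (-2 → 4). Not NE.
(Day, Night): Species 1 can switch to Dawn (1 → 2). Not NE.
(Day, Mixed): Species 2 can switch to Day (-4 → 3). Not NE.
(Dusk, Day): Species 1 can switch to Day (1 → 4). Not NE.
(The remaining 7 profiles each have a profitable deviation by the same check.)

The unique pure-strategy Nash equilibrium is (Day, Day).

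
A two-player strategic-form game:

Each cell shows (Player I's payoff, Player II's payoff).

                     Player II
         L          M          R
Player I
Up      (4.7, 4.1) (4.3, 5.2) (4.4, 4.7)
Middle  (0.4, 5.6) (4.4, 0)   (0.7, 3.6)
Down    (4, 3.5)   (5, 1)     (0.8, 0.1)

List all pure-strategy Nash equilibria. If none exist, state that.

This game has no pure Nash equilibrium.

Player I against L: payoffs 4.7, 0.4, 4 → best response Up.
Player I against M: payoffs 4.3, 4.4, 5 → best response Down.
Player I against R: payoffs 4.4, 0.7, 0.8 → best response Up.
Player II against Up: payoffs 4.1, 5.2, 4.7 → best response M.
Player II against Middle: payoffs 5.6, 0, 3.6 → best response L.
Player II against Down: payoffs 3.5, 1, 0.1 → best response L.
No profile is a mutual best response for all players.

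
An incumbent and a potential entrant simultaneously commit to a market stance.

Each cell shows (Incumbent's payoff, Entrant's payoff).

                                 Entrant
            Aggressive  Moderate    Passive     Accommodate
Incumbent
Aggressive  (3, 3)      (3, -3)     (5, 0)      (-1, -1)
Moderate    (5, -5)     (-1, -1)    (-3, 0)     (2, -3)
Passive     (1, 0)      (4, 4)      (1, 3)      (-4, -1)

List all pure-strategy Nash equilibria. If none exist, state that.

(Passive, Moderate)

(Aggressive, Aggressive): Incumbent can switch to Moderate (3 → 5). Not NE.
(Aggressive, Moderate): Incumbent can switch to Passive (3 → 4). Not NE.
(Aggressive, Passive): Entrant can switch to Aggressive (0 → 3). Not NE.
(Aggressive, Accommodate): Incumbent can switch to Moderate (-1 → 2). Not NE.
(Moderate, Aggressive): Entrant can switch to Moderate (-5 → -1). Not NE.
(Moderate, Moderate): Incumbent can switch to Aggressive (-1 → 3). Not NE.
(Moderate, Passive): Incumbent can switch to Aggressive (-3 → 5). Not NE.
(Moderate, Accommodate): Entrant can switch to Moderate (-3 → -1). Not NE.
(Passive, Moderate): Incumbent gets 4, best alternative 3; Entrant gets 4, best alternative 3. No profitable deviation — NE.
(The remaining 3 profiles each have a profitable deviation by the same check.)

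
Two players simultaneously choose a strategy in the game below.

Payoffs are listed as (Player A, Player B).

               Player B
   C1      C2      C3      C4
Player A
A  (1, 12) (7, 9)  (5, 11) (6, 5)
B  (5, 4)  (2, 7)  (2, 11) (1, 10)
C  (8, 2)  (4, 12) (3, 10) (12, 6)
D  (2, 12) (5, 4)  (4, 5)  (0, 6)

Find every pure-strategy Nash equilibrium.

For each strategy profile, look for a profitable unilateral deviation.
(A, C1): Player A can switch to B (1 → 5). Not NE.
(A, C2): Player B can switch to C1 (9 → 12). Not NE.
(A, C3): Player B can switch to C1 (11 → 12). Not NE.
(A, C4): Player A can switch to C (6 → 12). Not NE.
(B, C1): Player A can switch to C (5 → 8). Not NE.
(B, C2): Player A can switch to A (2 → 7). Not NE.
(B, C3): Player A can switch to A (2 → 5). Not NE.
(B, C4): Player A can switch to A (1 → 6). Not NE.
(C, C1): Player B can switch to C2 (2 → 12). Not NE.
(C, C2): Player A can switch to A (4 → 7). Not NE.
(C, C3): Player A can switch to A (3 → 5). Not NE.
(C, C4): Player B can switch to C2 (6 → 12). Not NE.
(The remaining 4 profiles each have a profitable deviation by the same check.)

none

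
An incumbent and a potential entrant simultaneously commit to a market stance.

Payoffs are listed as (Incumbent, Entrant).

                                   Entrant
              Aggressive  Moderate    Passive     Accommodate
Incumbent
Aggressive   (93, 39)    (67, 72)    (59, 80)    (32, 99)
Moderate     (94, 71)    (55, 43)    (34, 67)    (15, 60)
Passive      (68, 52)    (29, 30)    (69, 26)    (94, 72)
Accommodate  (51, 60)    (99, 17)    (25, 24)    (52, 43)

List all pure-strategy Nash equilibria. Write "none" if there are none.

(Aggressive, Aggressive): Incumbent can switch to Moderate (93 → 94). Not NE.
(Aggressive, Moderate): Incumbent can switch to Accommodate (67 → 99). Not NE.
(Aggressive, Passive): Incumbent can switch to Passive (59 → 69). Not NE.
(Aggressive, Accommodate): Incumbent can switch to Passive (32 → 94). Not NE.
(Moderate, Aggressive): Incumbent gets 94, best alternative 93; Entrant gets 71, best alternative 67. No profitable deviation — NE.
(Moderate, Moderate): Incumbent can switch to Aggressive (55 → 67). Not NE.
(Moderate, Passive): Incumbent can switch to Aggressive (34 → 59). Not NE.
(Moderate, Accommodate): Incumbent can switch to Aggressive (15 → 32). Not NE.
(Passive, Aggressive): Incumbent can switch to Aggressive (68 → 93). Not NE.
(Passive, Moderate): Incumbent can switch to Aggressive (29 → 67). Not NE.
(Passive, Passive): Entrant can switch to Aggressive (26 → 52). Not NE.
(Passive, Accommodate): Incumbent gets 94, best alternative 52; Entrant gets 72, best alternative 52. No profitable deviation — NE.
(The remaining 4 profiles each have a profitable deviation by the same check.)

Pure-strategy Nash equilibria: (Moderate, Aggressive) and (Passive, Accommodate)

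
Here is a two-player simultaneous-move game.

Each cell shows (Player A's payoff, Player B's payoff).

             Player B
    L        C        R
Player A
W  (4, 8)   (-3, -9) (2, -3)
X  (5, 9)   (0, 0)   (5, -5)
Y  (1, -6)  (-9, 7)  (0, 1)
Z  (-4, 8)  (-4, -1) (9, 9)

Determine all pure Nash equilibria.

(X, L); (Z, R)

(W, L): Player A can switch to X (4 → 5). Not NE.
(W, C): Player A can switch to X (-3 → 0). Not NE.
(W, R): Player A can switch to X (2 → 5). Not NE.
(X, L): Player A gets 5, best alternative 4; Player B gets 9, best alternative 0. No profitable deviation — NE.
(X, C): Player B can switch to L (0 → 9). Not NE.
(X, R): Player A can switch to Z (5 → 9). Not NE.
(Y, L): Player A can switch to W (1 → 4). Not NE.
(Y, C): Player A can switch to W (-9 → -3). Not NE.
(Y, R): Player A can switch to W (0 → 2). Not NE.
(Z, L): Player A can switch to W (-4 → 4). Not NE.
(Z, C): Player A can switch to W (-4 → -3). Not NE.
(Z, R): Player A gets 9, best alternative 5; Player B gets 9, best alternative 8. No profitable deviation — NE.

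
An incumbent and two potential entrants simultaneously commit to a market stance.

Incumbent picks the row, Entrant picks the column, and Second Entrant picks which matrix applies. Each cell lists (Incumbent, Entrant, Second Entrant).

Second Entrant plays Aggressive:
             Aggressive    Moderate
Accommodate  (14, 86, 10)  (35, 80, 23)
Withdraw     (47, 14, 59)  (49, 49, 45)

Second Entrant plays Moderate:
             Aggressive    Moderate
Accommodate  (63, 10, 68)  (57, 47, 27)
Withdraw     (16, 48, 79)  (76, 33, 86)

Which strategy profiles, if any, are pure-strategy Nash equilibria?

For each player, find the best response to each opponent profile; mutual best responses are the pure NE.
Incumbent against (Aggressive, Aggressive): payoffs 14, 47 → best response Withdraw.
Incumbent against (Aggressive, Moderate): payoffs 63, 16 → best response Accommodate.
Incumbent against (Moderate, Aggressive): payoffs 35, 49 → best response Withdraw.
Incumbent against (Moderate, Moderate): payoffs 57, 76 → best response Withdraw.
Entrant against (Accommodate, Aggressive): payoffs 86, 80 → best response Aggressive.
Entrant against (Accommodate, Moderate): payoffs 10, 47 → best response Moderate.
Entrant against (Withdraw, Aggressive): payoffs 14, 49 → best response Moderate.
Entrant against (Withdraw, Moderate): payoffs 48, 33 → best response Aggressive.
Second Entrant against (Accommodate, Aggressive): payoffs 10, 68 → best response Moderate.
Second Entrant against (Accommodate, Moderate): payoffs 23, 27 → best response Moderate.
Second Entrant against (Withdraw, Aggressive): payoffs 59, 79 → best response Moderate.
Second Entrant against (Withdraw, Moderate): payoffs 45, 86 → best response Moderate.
No profile is a mutual best response for all players.

This game has no pure Nash equilibrium.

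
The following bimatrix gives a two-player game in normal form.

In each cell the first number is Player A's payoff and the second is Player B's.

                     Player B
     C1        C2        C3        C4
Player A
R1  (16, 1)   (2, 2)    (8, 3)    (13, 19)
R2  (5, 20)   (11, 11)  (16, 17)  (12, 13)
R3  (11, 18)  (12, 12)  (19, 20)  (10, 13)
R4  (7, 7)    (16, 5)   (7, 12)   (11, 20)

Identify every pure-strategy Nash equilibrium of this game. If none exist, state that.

Pure-strategy Nash equilibria: (R1, C4); (R3, C3)

(R1, C1): Player B can switch to C2 (1 → 2). Not NE.
(R1, C2): Player A can switch to R2 (2 → 11). Not NE.
(R1, C3): Player A can switch to R2 (8 → 16). Not NE.
(R1, C4): Player A gets 13, best alternative 12; Player B gets 19, best alternative 3. No profitable deviation — NE.
(R2, C1): Player A can switch to R1 (5 → 16). Not NE.
(R2, C2): Player A can switch to R3 (11 → 12). Not NE.
(R2, C3): Player A can switch to R3 (16 → 19). Not NE.
(R3, C3): Player A gets 19, best alternative 16; Player B gets 20, best alternative 18. No profitable deviation — NE.
(The remaining 8 profiles each have a profitable deviation by the same check.)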